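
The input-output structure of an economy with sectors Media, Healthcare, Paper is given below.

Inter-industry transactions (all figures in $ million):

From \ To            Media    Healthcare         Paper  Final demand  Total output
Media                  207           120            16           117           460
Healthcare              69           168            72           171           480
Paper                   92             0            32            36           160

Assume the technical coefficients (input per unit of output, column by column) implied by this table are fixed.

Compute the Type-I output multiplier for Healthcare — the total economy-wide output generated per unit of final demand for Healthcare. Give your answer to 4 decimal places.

m_H = 3.0385

Technical coefficients a_ij = z_ij / X_j:
  a_MM = 207/460 = 0.45, a_HM = 69/460 = 0.15, a_PM = 92/460 = 0.20
  a_MH = 120/480 = 0.25, a_HH = 168/480 = 0.35, a_PH = 0/480 = 0.00
  a_MP = 16/160 = 0.10, a_HP = 72/160 = 0.45, a_PP = 32/160 = 0.20
I − A =
  [   0.55    -0.25    -0.10]
  [  -0.15     0.65    -0.45]
  [  -0.20     0.00     0.80]
Cofactors of I−A, C_ij = (−1)^(i+j)·(minor ij) (rows/columns in the sector order above):
  C_11 = (0.65)(0.80) − (-0.45)(0.00) = 0.5200
  C_12 = −[(-0.15)(0.80) − (-0.45)(-0.20)] = 0.2100
  C_13 = (-0.15)(0.00) − (0.65)(-0.20) = 0.1300
  C_21 = −[(-0.25)(0.80) − (-0.10)(0.00)] = 0.2000
  C_22 = (0.55)(0.80) − (-0.10)(-0.20) = 0.4200
  C_23 = −[(0.55)(0.00) − (-0.25)(-0.20)] = 0.0500
  C_31 = (-0.25)(-0.45) − (-0.10)(0.65) = 0.1775
  C_32 = −[(0.55)(-0.45) − (-0.10)(-0.15)] = 0.2625
  C_33 = (0.55)(0.65) − (-0.25)(-0.15) = 0.3200
det(I−A) = Σ_j (I−A)_1j·C_1j = (0.55)(0.5200) + (-0.25)(0.2100) + (-0.10)(0.1300) = 0.2205
adj(I−A) = Cᵀ =
  [ 0.5200   0.2000   0.1775]
  [ 0.2100   0.4200   0.2625]
  [ 0.1300   0.0500   0.3200]
(I − A)⁻¹ = adj(I−A) / det(I−A) ≈
  [   2.35828     0.90703     0.80499]
  [   0.95238     1.90476     1.19048]
  [   0.58957     0.22676     1.45125]
The output multiplier for sector j is the column-j sum of the Leontief inverse (I − A)⁻¹ = adj(I−A) / det(I−A).
Column H of adj(I−A): (0.2000, 0.4200, 0.0500); det(I−A) = 0.2205.
m_H = (0.2000 + 0.4200 + 0.0500) / 0.2205 = 0.67 / 0.2205 ≈ 3.0385.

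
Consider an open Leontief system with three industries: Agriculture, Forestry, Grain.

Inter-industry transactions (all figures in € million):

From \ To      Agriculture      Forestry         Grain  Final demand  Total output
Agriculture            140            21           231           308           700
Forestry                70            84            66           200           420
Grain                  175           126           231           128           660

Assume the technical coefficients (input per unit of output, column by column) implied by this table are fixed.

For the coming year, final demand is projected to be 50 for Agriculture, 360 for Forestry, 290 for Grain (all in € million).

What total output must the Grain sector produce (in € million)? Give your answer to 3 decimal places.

x_3 = 933.388

Technical coefficients a_ij = z_ij / X_j:
  a_11 = 140/700 = 0.20, a_21 = 70/700 = 0.10, a_31 = 175/700 = 0.25
  a_12 = 21/420 = 0.05, a_22 = 84/420 = 0.20, a_32 = 126/420 = 0.30
  a_13 = 231/660 = 0.35, a_23 = 66/660 = 0.10, a_33 = 231/660 = 0.35
I − A =
  [   0.80    -0.05    -0.35]
  [  -0.10     0.80    -0.10]
  [  -0.25    -0.30     0.65]
Cofactors of I−A, C_ij = (−1)^(i+j)·(minor ij) (rows/columns in the sector order above):
  C_11 = (0.80)(0.65) − (-0.10)(-0.30) = 0.4900
  C_12 = −[(-0.10)(0.65) − (-0.10)(-0.25)] = 0.0900
  C_13 = (-0.10)(-0.30) − (0.80)(-0.25) = 0.2300
  C_21 = −[(-0.05)(0.65) − (-0.35)(-0.30)] = 0.1375
  C_22 = (0.80)(0.65) − (-0.35)(-0.25) = 0.4325
  C_23 = −[(0.80)(-0.30) − (-0.05)(-0.25)] = 0.2525
  C_31 = (-0.05)(-0.10) − (-0.35)(0.80) = 0.2850
  C_32 = −[(0.80)(-0.10) − (-0.35)(-0.10)] = 0.1150
  C_33 = (0.80)(0.80) − (-0.05)(-0.10) = 0.6350
det(I−A) = Σ_j (I−A)_1j·C_1j = (0.80)(0.4900) + (-0.05)(0.0900) + (-0.35)(0.2300) = 0.3070
adj(I−A) = Cᵀ =
  [ 0.4900   0.1375   0.2850]
  [ 0.0900   0.4325   0.1150]
  [ 0.2300   0.2525   0.6350]
(I − A)⁻¹ = adj(I−A) / det(I−A) ≈
  [   1.5961     0.4479     0.9283]
  [   0.2932     1.4088     0.3746]
  [   0.7492     0.8225     2.0684]
x = (I − A)⁻¹ d = adj(I−A)·d / det(I−A), with det(I−A) = 0.3070:
  x_1 = (0.4900·50 + 0.1375·360 + 0.2850·290) / 0.3070 = 156.65 / 0.3070 ≈ 510.261
  x_2 = (0.0900·50 + 0.4325·360 + 0.1150·290) / 0.3070 = 193.55 / 0.3070 ≈ 630.456
  x_3 = (0.2300·50 + 0.2525·360 + 0.6350·290) / 0.3070 = 286.55 / 0.3070 ≈ 933.388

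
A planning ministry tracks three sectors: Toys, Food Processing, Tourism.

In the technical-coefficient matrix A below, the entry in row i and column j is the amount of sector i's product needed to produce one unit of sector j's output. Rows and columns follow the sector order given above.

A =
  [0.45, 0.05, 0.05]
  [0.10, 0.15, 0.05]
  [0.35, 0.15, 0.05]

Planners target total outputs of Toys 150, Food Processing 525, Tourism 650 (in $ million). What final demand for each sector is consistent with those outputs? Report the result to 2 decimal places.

d_1 = 23.75, d_2 = 398.75, d_3 = 486.25

I − A =
  [   0.55    -0.05    -0.05]
  [  -0.10     0.85    -0.05]
  [  -0.35    -0.15     0.95]
d = (I − A) x:
  d_1 = (+0.55)·150 + (-0.05)·525 + (-0.05)·650 = 23.75
  d_2 = (-0.10)·150 + (+0.85)·525 + (-0.05)·650 = 398.75
  d_3 = (-0.35)·150 + (-0.15)·525 + (+0.95)·650 = 486.25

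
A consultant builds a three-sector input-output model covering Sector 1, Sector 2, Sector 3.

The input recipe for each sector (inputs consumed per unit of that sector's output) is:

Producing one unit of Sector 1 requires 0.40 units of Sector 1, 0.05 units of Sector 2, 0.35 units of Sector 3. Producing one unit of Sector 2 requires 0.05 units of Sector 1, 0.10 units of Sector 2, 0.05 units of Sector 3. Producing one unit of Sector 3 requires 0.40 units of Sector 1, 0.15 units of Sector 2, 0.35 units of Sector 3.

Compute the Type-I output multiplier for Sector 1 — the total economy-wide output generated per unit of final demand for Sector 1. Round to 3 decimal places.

I − A =
  [   0.60    -0.05    -0.40]
  [  -0.05     0.90    -0.15]
  [  -0.35    -0.05     0.65]
Cofactors of I−A, C_ij = (−1)^(i+j)·(minor ij) (rows/columns in the sector order above):
  C_11 = (0.90)(0.65) − (-0.15)(-0.05) = 0.5775
  C_12 = −[(-0.05)(0.65) − (-0.15)(-0.35)] = 0.0850
  C_13 = (-0.05)(-0.05) − (0.90)(-0.35) = 0.3175
  C_21 = −[(-0.05)(0.65) − (-0.40)(-0.05)] = 0.0525
  C_22 = (0.60)(0.65) − (-0.40)(-0.35) = 0.2500
  C_23 = −[(0.60)(-0.05) − (-0.05)(-0.35)] = 0.0475
  C_31 = (-0.05)(-0.15) − (-0.40)(0.90) = 0.3675
  C_32 = −[(0.60)(-0.15) − (-0.40)(-0.05)] = 0.1100
  C_33 = (0.60)(0.90) − (-0.05)(-0.05) = 0.5375
det(I−A) = Σ_j (I−A)_1j·C_1j = (0.60)(0.5775) + (-0.05)(0.0850) + (-0.40)(0.3175) = 0.21525
adj(I−A) = Cᵀ =
  [ 0.5775   0.0525   0.3675]
  [ 0.0850   0.2500   0.1100]
  [ 0.3175   0.0475   0.5375]
(I − A)⁻¹ = adj(I−A) / det(I−A) ≈
  [   2.6829     0.2439     1.7073]
  [   0.3949     1.1614     0.5110]
  [   1.4750     0.2207     2.4971]
The output multiplier for sector j is the column-j sum of the Leontief inverse (I − A)⁻¹ = adj(I−A) / det(I−A).
Column 1 of adj(I−A): (0.5775, 0.0850, 0.3175); det(I−A) = 0.21525.
m_1 = (0.5775 + 0.0850 + 0.3175) / 0.21525 = 0.98 / 0.21525 ≈ 4.553.

m_1 = 4.553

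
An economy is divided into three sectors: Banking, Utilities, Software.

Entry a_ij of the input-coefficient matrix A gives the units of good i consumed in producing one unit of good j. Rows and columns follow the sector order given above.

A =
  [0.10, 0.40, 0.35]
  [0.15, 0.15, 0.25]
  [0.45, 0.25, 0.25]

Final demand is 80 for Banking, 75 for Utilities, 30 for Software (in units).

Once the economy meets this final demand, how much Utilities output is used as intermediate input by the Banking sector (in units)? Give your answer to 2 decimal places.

z_UB = 46.52

I − A =
  [   0.90    -0.40    -0.35]
  [  -0.15     0.85    -0.25]
  [  -0.45    -0.25     0.75]
Cofactors of I−A, C_ij = (−1)^(i+j)·(minor ij) (rows/columns in the sector order above):
  C_11 = (0.85)(0.75) − (-0.25)(-0.25) = 0.5750
  C_12 = −[(-0.15)(0.75) − (-0.25)(-0.45)] = 0.2250
  C_13 = (-0.15)(-0.25) − (0.85)(-0.45) = 0.4200
  C_21 = −[(-0.40)(0.75) − (-0.35)(-0.25)] = 0.3875
  C_22 = (0.90)(0.75) − (-0.35)(-0.45) = 0.5175
  C_23 = −[(0.90)(-0.25) − (-0.40)(-0.45)] = 0.4050
  C_31 = (-0.40)(-0.25) − (-0.35)(0.85) = 0.3975
  C_32 = −[(0.90)(-0.25) − (-0.35)(-0.15)] = 0.2775
  C_33 = (0.90)(0.85) − (-0.40)(-0.15) = 0.7050
det(I−A) = Σ_j (I−A)_1j·C_1j = (0.90)(0.5750) + (-0.40)(0.2250) + (-0.35)(0.4200) = 0.2805
adj(I−A) = Cᵀ =
  [ 0.5750   0.3875   0.3975]
  [ 0.2250   0.5175   0.2775]
  [ 0.4200   0.4050   0.7050]
(I − A)⁻¹ = adj(I−A) / det(I−A) ≈
  [   2.0499     1.3815     1.4171]
  [   0.8021     1.8449     0.9893]
  [   1.4973     1.4439     2.5134]
First solve x = (I − A)⁻¹ d = adj(I−A)·d / det(I−A); in particular x_B = (0.5750·80 + 0.3875·75 + 0.3975·30) / 0.2805 = 86.9875 / 0.2805 ≈ 310.1159.
Intermediate flow from U to B: z_UB = a_UB · x_B = 0.15 × 86.9875 / 0.2805 = 13.048125 / 0.2805 ≈ 46.52.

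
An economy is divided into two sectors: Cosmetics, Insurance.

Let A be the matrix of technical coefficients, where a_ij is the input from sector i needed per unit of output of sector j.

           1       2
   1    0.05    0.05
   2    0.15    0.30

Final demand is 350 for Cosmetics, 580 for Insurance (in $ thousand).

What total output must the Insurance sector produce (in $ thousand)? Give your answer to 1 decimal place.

I − A =
  [   0.95    -0.05]
  [  -0.15     0.70]
det(I−A) = (0.95)(0.70) − (-0.05)(-0.15) = 0.6575
adj(I−A) = [[0.70, 0.05], [0.15, 0.95]]
(I − A)⁻¹ = adj(I−A) / det(I−A) ≈
  [   1.0646     0.0760]
  [   0.2281     1.4449]
x = (I − A)⁻¹ d = adj(I−A)·d / det(I−A), with det(I−A) = 0.6575:
  x_1 = (0.70·350 + 0.05·580) / 0.6575 = 274.00 / 0.6575 ≈ 416.7
  x_2 = (0.15·350 + 0.95·580) / 0.6575 = 603.50 / 0.6575 ≈ 917.9

x_2 = 917.9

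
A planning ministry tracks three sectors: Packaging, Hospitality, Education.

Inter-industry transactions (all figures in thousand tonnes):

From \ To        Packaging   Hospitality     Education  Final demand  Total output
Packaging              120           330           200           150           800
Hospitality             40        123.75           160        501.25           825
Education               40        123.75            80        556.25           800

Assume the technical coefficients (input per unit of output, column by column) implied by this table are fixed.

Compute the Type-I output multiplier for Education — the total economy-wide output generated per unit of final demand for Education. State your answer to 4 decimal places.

m_3 = 1.9949

Technical coefficients a_ij = z_ij / X_j:
  a_11 = 120/800 = 0.15, a_21 = 40/800 = 0.05, a_31 = 40/800 = 0.05
  a_12 = 330/825 = 0.40, a_22 = 123.75/825 = 0.15, a_32 = 123.75/825 = 0.15
  a_13 = 200/800 = 0.25, a_23 = 160/800 = 0.20, a_33 = 80/800 = 0.10
I − A =
  [   0.85    -0.40    -0.25]
  [  -0.05     0.85    -0.20]
  [  -0.05    -0.15     0.90]
Cofactors of I−A, C_ij = (−1)^(i+j)·(minor ij) (rows/columns in the sector order above):
  C_11 = (0.85)(0.90) − (-0.20)(-0.15) = 0.7350
  C_12 = −[(-0.05)(0.90) − (-0.20)(-0.05)] = 0.0550
  C_13 = (-0.05)(-0.15) − (0.85)(-0.05) = 0.0500
  C_21 = −[(-0.40)(0.90) − (-0.25)(-0.15)] = 0.3975
  C_22 = (0.85)(0.90) − (-0.25)(-0.05) = 0.7525
  C_23 = −[(0.85)(-0.15) − (-0.40)(-0.05)] = 0.1475
  C_31 = (-0.40)(-0.20) − (-0.25)(0.85) = 0.2925
  C_32 = −[(0.85)(-0.20) − (-0.25)(-0.05)] = 0.1825
  C_33 = (0.85)(0.85) − (-0.40)(-0.05) = 0.7025
det(I−A) = Σ_j (I−A)_1j·C_1j = (0.85)(0.7350) + (-0.40)(0.0550) + (-0.25)(0.0500) = 0.59025
adj(I−A) = Cᵀ =
  [ 0.7350   0.3975   0.2925]
  [ 0.0550   0.7525   0.1825]
  [ 0.0500   0.1475   0.7025]
(I − A)⁻¹ = adj(I−A) / det(I−A) ≈
  [   1.24524     0.67344     0.49555]
  [   0.09318     1.27488     0.30919]
  [   0.08471     0.24989     1.19017]
The output multiplier for sector j is the column-j sum of the Leontief inverse (I − A)⁻¹ = adj(I−A) / det(I−A).
Column 3 of adj(I−A): (0.2925, 0.1825, 0.7025); det(I−A) = 0.59025.
m_3 = (0.2925 + 0.1825 + 0.7025) / 0.59025 = 1.1775 / 0.59025 ≈ 1.9949.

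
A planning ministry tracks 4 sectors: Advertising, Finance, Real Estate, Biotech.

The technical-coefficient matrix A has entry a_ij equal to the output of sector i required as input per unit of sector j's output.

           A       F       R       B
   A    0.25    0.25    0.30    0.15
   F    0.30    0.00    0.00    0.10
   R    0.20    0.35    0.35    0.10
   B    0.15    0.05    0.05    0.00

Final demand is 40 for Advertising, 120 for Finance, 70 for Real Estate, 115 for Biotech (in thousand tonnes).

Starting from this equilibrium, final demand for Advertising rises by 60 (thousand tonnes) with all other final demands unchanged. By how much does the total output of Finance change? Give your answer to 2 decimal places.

Δx_F = 39.17

I − A =
  [   0.75    -0.25    -0.30    -0.15]
  [  -0.30     1.00     0.00    -0.10]
  [  -0.20    -0.35     0.65    -0.10]
  [  -0.15    -0.05    -0.05     1.00]
Compute the cofactors C_ij = (−1)^(i+j)·(3×3 minor ij) of I−A; the adjugate is their transpose:
adj(I−A) = Cᵀ =
  [ 0.640000   0.275250   0.307250   0.154250]
  [ 0.204250   0.403125   0.100500   0.081000]
  [ 0.325750   0.313625   0.642750   0.144500]
  [ 0.122500   0.077125   0.083250   0.347250]
det(I−A) = Σ_j (I−A)_1j·C_1j = (0.75)(0.640000) + (-0.25)(0.204250) + (-0.30)(0.325750) + (-0.15)(0.122500) = 0.3128375
(I − A)⁻¹ = adj(I−A) / det(I−A) ≈
  [   2.0458     0.8798     0.9821     0.4931]
  [   0.6529     1.2886     0.3213     0.2589]
  [   1.0413     1.0025     2.0546     0.4619]
  [   0.3916     0.2465     0.2661     1.1100]
Δx = (I − A)⁻¹ Δd with Δd having +60 in the Advertising component and 0 elsewhere.
So Δx_F = L_FA · (+60), where L_FA = adj(I−A)_FA / det(I−A) = 0.204250 / 0.3128375.
Δx_F = 0.204250 × (+60) / 0.3128375 = 12.255 / 0.3128375 ≈ 39.17.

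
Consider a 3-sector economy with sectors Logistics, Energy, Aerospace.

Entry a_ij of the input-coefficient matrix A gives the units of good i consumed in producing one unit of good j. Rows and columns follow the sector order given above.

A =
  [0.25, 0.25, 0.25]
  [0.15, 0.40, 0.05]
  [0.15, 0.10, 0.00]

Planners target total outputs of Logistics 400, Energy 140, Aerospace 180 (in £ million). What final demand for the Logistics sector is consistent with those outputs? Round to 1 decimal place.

d_L = 220.0

I − A =
  [   0.75    -0.25    -0.25]
  [  -0.15     0.60    -0.05]
  [  -0.15    -0.10     1.00]
d = (I − A) x:
  d_L = (+0.75)·400 + (-0.25)·140 + (-0.25)·180 = 220.0
  d_E = (-0.15)·400 + (+0.60)·140 + (-0.05)·180 = 15.0
  d_A = (-0.15)·400 + (-0.10)·140 + (+1.00)·180 = 106.0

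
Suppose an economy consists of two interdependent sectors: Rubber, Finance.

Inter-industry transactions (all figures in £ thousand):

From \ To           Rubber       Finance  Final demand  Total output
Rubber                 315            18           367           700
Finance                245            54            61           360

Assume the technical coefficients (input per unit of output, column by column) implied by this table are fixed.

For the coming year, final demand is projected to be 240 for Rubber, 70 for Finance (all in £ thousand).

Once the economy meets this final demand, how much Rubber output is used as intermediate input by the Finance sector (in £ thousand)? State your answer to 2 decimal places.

Technical coefficients a_ij = z_ij / X_j:
  a_RR = 315/700 = 0.45, a_FR = 245/700 = 0.35
  a_RF = 18/360 = 0.05, a_FF = 54/360 = 0.15
I − A =
  [   0.55    -0.05]
  [  -0.35     0.85]
det(I−A) = (0.55)(0.85) − (-0.05)(-0.35) = 0.4500
adj(I−A) = [[0.85, 0.05], [0.35, 0.55]]
(I − A)⁻¹ = adj(I−A) / det(I−A) ≈
  [   1.8889     0.1111]
  [   0.7778     1.2222]
First solve x = (I − A)⁻¹ d = adj(I−A)·d / det(I−A); in particular x_F = (0.35·240 + 0.55·70) / 0.4500 = 122.50 / 0.4500 ≈ 272.2222.
Intermediate flow from R to F: z_RF = a_RF · x_F = 0.05 × 122.50 / 0.4500 = 6.125 / 0.4500 ≈ 13.61.

z_RF = 13.61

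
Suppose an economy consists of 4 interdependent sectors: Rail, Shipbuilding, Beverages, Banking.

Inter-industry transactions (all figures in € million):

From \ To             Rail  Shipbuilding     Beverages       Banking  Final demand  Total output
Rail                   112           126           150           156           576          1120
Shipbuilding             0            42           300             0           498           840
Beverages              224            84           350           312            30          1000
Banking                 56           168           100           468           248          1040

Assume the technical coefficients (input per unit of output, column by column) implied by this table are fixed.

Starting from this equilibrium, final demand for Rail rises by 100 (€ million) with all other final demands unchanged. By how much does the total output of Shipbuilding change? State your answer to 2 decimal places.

Technical coefficients a_ij = z_ij / X_j:
  a_11 = 112/1120 = 0.10, a_21 = 0/1120 = 0.00, a_31 = 224/1120 = 0.20, a_41 = 56/1120 = 0.05
  a_12 = 126/840 = 0.15, a_22 = 42/840 = 0.05, a_32 = 84/840 = 0.10, a_42 = 168/840 = 0.20
  a_13 = 150/1000 = 0.15, a_23 = 300/1000 = 0.30, a_33 = 350/1000 = 0.35, a_43 = 100/1000 = 0.10
  a_14 = 156/1040 = 0.15, a_24 = 0/1040 = 0.00, a_34 = 312/1040 = 0.30, a_44 = 468/1040 = 0.45
I − A =
  [   0.90    -0.15    -0.15    -0.15]
  [   0.00     0.95    -0.30     0.00]
  [  -0.20    -0.10     0.65    -0.30]
  [  -0.05    -0.20    -0.10     0.55]
Compute the cofactors C_ij = (−1)^(i+j)·(3×3 minor ij) of I−A; the adjugate is their transpose:
adj(I−A) = Cᵀ =
  [ 0.276625   0.087375   0.126375   0.144375]
  [ 0.037500   0.268125   0.146250   0.090000]
  [ 0.118750   0.127500   0.463125   0.285000]
  [ 0.060375   0.128625   0.148875   0.491250]
det(I−A) = Σ_j (I−A)_1j·C_1j = (0.90)(0.276625) + (-0.15)(0.037500) + (-0.15)(0.118750) + (-0.15)(0.060375) = 0.21646875
(I − A)⁻¹ = adj(I−A) / det(I−A) ≈
  [   1.2779     0.4036     0.5838     0.6670]
  [   0.1732     1.2386     0.6756     0.4158]
  [   0.5486     0.5890     2.1395     1.3166]
  [   0.2789     0.5942     0.6877     2.2694]
Δx = (I − A)⁻¹ Δd with Δd having +100 in the Rail component and 0 elsewhere.
So Δx_2 = L_21 · (+100), where L_21 = adj(I−A)_21 / det(I−A) = 0.037500 / 0.21646875.
Δx_2 = 0.037500 × (+100) / 0.21646875 = 3.75 / 0.21646875 ≈ 17.32.

Δx_2 = 17.32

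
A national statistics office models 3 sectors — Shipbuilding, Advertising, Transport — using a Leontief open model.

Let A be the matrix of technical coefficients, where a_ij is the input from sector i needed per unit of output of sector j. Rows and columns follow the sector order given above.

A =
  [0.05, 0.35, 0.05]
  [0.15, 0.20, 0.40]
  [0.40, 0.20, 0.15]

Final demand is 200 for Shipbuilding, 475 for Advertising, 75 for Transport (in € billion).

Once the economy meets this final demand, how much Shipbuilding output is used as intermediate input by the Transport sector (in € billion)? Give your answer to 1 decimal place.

z_13 = 31.0

I − A =
  [   0.95    -0.35    -0.05]
  [  -0.15     0.80    -0.40]
  [  -0.40    -0.20     0.85]
Cofactors of I−A, C_ij = (−1)^(i+j)·(minor ij) (rows/columns in the sector order above):
  C_11 = (0.80)(0.85) − (-0.40)(-0.20) = 0.6000
  C_12 = −[(-0.15)(0.85) − (-0.40)(-0.40)] = 0.2875
  C_13 = (-0.15)(-0.20) − (0.80)(-0.40) = 0.3500
  C_21 = −[(-0.35)(0.85) − (-0.05)(-0.20)] = 0.3075
  C_22 = (0.95)(0.85) − (-0.05)(-0.40) = 0.7875
  C_23 = −[(0.95)(-0.20) − (-0.35)(-0.40)] = 0.3300
  C_31 = (-0.35)(-0.40) − (-0.05)(0.80) = 0.1800
  C_32 = −[(0.95)(-0.40) − (-0.05)(-0.15)] = 0.3875
  C_33 = (0.95)(0.80) − (-0.35)(-0.15) = 0.7075
det(I−A) = Σ_j (I−A)_1j·C_1j = (0.95)(0.6000) + (-0.35)(0.2875) + (-0.05)(0.3500) = 0.451875
adj(I−A) = Cᵀ =
  [ 0.6000   0.3075   0.1800]
  [ 0.2875   0.7875   0.3875]
  [ 0.3500   0.3300   0.7075]
(I − A)⁻¹ = adj(I−A) / det(I−A) ≈
  [   1.3278     0.6805     0.3983]
  [   0.6362     1.7427     0.8575]
  [   0.7746     0.7303     1.5657]
First solve x = (I − A)⁻¹ d = adj(I−A)·d / det(I−A); in particular x_3 = (0.3500·200 + 0.3300·475 + 0.7075·75) / 0.451875 = 279.8125 / 0.451875 ≈ 619.225.
Intermediate flow from 1 to 3: z_13 = a_13 · x_3 = 0.05 × 279.8125 / 0.451875 = 13.990625 / 0.451875 ≈ 31.0.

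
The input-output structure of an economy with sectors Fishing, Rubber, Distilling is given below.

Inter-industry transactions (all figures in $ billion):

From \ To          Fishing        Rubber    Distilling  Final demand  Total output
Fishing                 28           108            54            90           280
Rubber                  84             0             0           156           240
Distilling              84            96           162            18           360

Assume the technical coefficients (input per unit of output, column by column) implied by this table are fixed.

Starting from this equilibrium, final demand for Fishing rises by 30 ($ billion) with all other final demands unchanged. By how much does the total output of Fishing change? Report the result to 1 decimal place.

Δx_F = 46.1

Technical coefficients a_ij = z_ij / X_j:
  a_FF = 28/280 = 0.10, a_RF = 84/280 = 0.30, a_DF = 84/280 = 0.30
  a_FR = 108/240 = 0.45, a_RR = 0/240 = 0.00, a_DR = 96/240 = 0.40
  a_FD = 54/360 = 0.15, a_RD = 0/360 = 0.00, a_DD = 162/360 = 0.45
I − A =
  [   0.90    -0.45    -0.15]
  [  -0.30     1.00     0.00]
  [  -0.30    -0.40     0.55]
Cofactors of I−A, C_ij = (−1)^(i+j)·(minor ij) (rows/columns in the sector order above):
  C_11 = (1.00)(0.55) − (0.00)(-0.40) = 0.5500
  C_12 = −[(-0.30)(0.55) − (0.00)(-0.30)] = 0.1650
  C_13 = (-0.30)(-0.40) − (1.00)(-0.30) = 0.4200
  C_21 = −[(-0.45)(0.55) − (-0.15)(-0.40)] = 0.3075
  C_22 = (0.90)(0.55) − (-0.15)(-0.30) = 0.4500
  C_23 = −[(0.90)(-0.40) − (-0.45)(-0.30)] = 0.4950
  C_31 = (-0.45)(0.00) − (-0.15)(1.00) = 0.1500
  C_32 = −[(0.90)(0.00) − (-0.15)(-0.30)] = 0.0450
  C_33 = (0.90)(1.00) − (-0.45)(-0.30) = 0.7650
det(I−A) = Σ_j (I−A)_1j·C_1j = (0.90)(0.5500) + (-0.45)(0.1650) + (-0.15)(0.4200) = 0.35775
adj(I−A) = Cᵀ =
  [ 0.5500   0.3075   0.1500]
  [ 0.1650   0.4500   0.0450]
  [ 0.4200   0.4950   0.7650]
(I − A)⁻¹ = adj(I−A) / det(I−A) ≈
  [   1.5374     0.8595     0.4193]
  [   0.4612     1.2579     0.1258]
  [   1.1740     1.3836     2.1384]
Δx = (I − A)⁻¹ Δd with Δd having +30 in the Fishing component and 0 elsewhere.
So Δx_F = L_FF · (+30), where L_FF = adj(I−A)_FF / det(I−A) = 0.5500 / 0.35775.
Δx_F = 0.5500 × (+30) / 0.35775 = 16.50 / 0.35775 ≈ 46.1.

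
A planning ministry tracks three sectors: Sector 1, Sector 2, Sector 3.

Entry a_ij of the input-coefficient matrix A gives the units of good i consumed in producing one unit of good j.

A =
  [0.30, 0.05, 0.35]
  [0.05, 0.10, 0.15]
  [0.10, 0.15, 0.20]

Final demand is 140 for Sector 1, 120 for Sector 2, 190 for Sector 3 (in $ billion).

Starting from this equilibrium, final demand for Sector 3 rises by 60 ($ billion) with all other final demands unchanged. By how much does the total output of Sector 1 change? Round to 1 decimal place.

I − A =
  [   0.70    -0.05    -0.35]
  [  -0.05     0.90    -0.15]
  [  -0.10    -0.15     0.80]
Cofactors of I−A, C_ij = (−1)^(i+j)·(minor ij) (rows/columns in the sector order above):
  C_11 = (0.90)(0.80) − (-0.15)(-0.15) = 0.6975
  C_12 = −[(-0.05)(0.80) − (-0.15)(-0.10)] = 0.0550
  C_13 = (-0.05)(-0.15) − (0.90)(-0.10) = 0.0975
  C_21 = −[(-0.05)(0.80) − (-0.35)(-0.15)] = 0.0925
  C_22 = (0.70)(0.80) − (-0.35)(-0.10) = 0.5250
  C_23 = −[(0.70)(-0.15) − (-0.05)(-0.10)] = 0.1100
  C_31 = (-0.05)(-0.15) − (-0.35)(0.90) = 0.3225
  C_32 = −[(0.70)(-0.15) − (-0.35)(-0.05)] = 0.1225
  C_33 = (0.70)(0.90) − (-0.05)(-0.05) = 0.6275
det(I−A) = Σ_j (I−A)_1j·C_1j = (0.70)(0.6975) + (-0.05)(0.0550) + (-0.35)(0.0975) = 0.451375
adj(I−A) = Cᵀ =
  [ 0.6975   0.0925   0.3225]
  [ 0.0550   0.5250   0.1225]
  [ 0.0975   0.1100   0.6275]
(I − A)⁻¹ = adj(I−A) / det(I−A) ≈
  [   1.5453     0.2049     0.7145]
  [   0.1218     1.1631     0.2714]
  [   0.2160     0.2437     1.3902]
Δx = (I − A)⁻¹ Δd with Δd having +60 in the Sector 3 component and 0 elsewhere.
So Δx_1 = L_13 · (+60), where L_13 = adj(I−A)_13 / det(I−A) = 0.3225 / 0.451375.
Δx_1 = 0.3225 × (+60) / 0.451375 = 19.35 / 0.451375 ≈ 42.9.

Δx_1 = 42.9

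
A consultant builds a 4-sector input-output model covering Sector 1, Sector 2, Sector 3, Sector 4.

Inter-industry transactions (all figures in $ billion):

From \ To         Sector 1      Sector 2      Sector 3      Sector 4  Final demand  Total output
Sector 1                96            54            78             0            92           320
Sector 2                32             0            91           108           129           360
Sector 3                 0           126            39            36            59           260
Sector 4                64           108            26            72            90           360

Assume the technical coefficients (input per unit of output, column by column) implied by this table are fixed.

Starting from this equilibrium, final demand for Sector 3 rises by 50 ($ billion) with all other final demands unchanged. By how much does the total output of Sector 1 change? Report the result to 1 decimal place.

Δx_1 = 44.5

Technical coefficients a_ij = z_ij / X_j:
  a_11 = 96/320 = 0.30, a_21 = 32/320 = 0.10, a_31 = 0/320 = 0.00, a_41 = 64/320 = 0.20
  a_12 = 54/360 = 0.15, a_22 = 0/360 = 0.00, a_32 = 126/360 = 0.35, a_42 = 108/360 = 0.30
  a_13 = 78/260 = 0.30, a_23 = 91/260 = 0.35, a_33 = 39/260 = 0.15, a_43 = 26/260 = 0.10
  a_14 = 0/360 = 0.00, a_24 = 108/360 = 0.30, a_34 = 36/360 = 0.10, a_44 = 72/360 = 0.20
I − A =
  [   0.70    -0.15    -0.30     0.00]
  [  -0.10     1.00    -0.35    -0.30]
  [   0.00    -0.35     0.85    -0.10]
  [  -0.20    -0.30    -0.10     0.80]
Compute the cofactors C_ij = (−1)^(i+j)·(3×3 minor ij) of I−A; the adjugate is their transpose:
adj(I−A) = Cᵀ =
  [ 0.4745   0.1935   0.2595   0.1050]
  [ 0.1250   0.4630   0.2590   0.2060]
  [ 0.0720   0.2200   0.4760   0.1420]
  [ 0.1745   0.2495   0.2215   0.4860]
det(I−A) = Σ_j (I−A)_1j·C_1j = (0.70)(0.4745) + (-0.15)(0.1250) + (-0.30)(0.0720) + (0.00)(0.1745) = 0.2918
(I − A)⁻¹ = adj(I−A) / det(I−A) ≈
  [   1.6261     0.6631     0.8893     0.3598]
  [   0.4284     1.5867     0.8876     0.7060]
  [   0.2467     0.7539     1.6313     0.4866]
  [   0.5980     0.8550     0.7591     1.6655]
Δx = (I − A)⁻¹ Δd with Δd having +50 in the Sector 3 component and 0 elsewhere.
So Δx_1 = L_13 · (+50), where L_13 = adj(I−A)_13 / det(I−A) = 0.2595 / 0.2918.
Δx_1 = 0.2595 × (+50) / 0.2918 = 12.975 / 0.2918 ≈ 44.5.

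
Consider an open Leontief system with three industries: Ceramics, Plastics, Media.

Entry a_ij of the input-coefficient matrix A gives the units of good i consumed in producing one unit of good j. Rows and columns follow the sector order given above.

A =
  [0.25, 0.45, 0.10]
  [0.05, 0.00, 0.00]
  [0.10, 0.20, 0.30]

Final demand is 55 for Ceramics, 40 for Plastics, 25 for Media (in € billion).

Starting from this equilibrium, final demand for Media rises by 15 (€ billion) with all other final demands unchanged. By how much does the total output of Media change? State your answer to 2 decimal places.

I − A =
  [   0.75    -0.45    -0.10]
  [  -0.05     1.00     0.00]
  [  -0.10    -0.20     0.70]
Cofactors of I−A, C_ij = (−1)^(i+j)·(minor ij) (rows/columns in the sector order above):
  C_11 = (1.00)(0.70) − (0.00)(-0.20) = 0.7000
  C_12 = −[(-0.05)(0.70) − (0.00)(-0.10)] = 0.0350
  C_13 = (-0.05)(-0.20) − (1.00)(-0.10) = 0.1100
  C_21 = −[(-0.45)(0.70) − (-0.10)(-0.20)] = 0.3350
  C_22 = (0.75)(0.70) − (-0.10)(-0.10) = 0.5150
  C_23 = −[(0.75)(-0.20) − (-0.45)(-0.10)] = 0.1950
  C_31 = (-0.45)(0.00) − (-0.10)(1.00) = 0.1000
  C_32 = −[(0.75)(0.00) − (-0.10)(-0.05)] = 0.0050
  C_33 = (0.75)(1.00) − (-0.45)(-0.05) = 0.7275
det(I−A) = Σ_j (I−A)_1j·C_1j = (0.75)(0.7000) + (-0.45)(0.0350) + (-0.10)(0.1100) = 0.49825
adj(I−A) = Cᵀ =
  [ 0.7000   0.3350   0.1000]
  [ 0.0350   0.5150   0.0050]
  [ 0.1100   0.1950   0.7275]
(I − A)⁻¹ = adj(I−A) / det(I−A) ≈
  [   1.4049     0.6724     0.2007]
  [   0.0702     1.0336     0.0100]
  [   0.2208     0.3914     1.4601]
Δx = (I − A)⁻¹ Δd with Δd having +15 in the Media component and 0 elsewhere.
So Δx_3 = L_33 · (+15), where L_33 = adj(I−A)_33 / det(I−A) = 0.7275 / 0.49825.
Δx_3 = 0.7275 × (+15) / 0.49825 = 10.9125 / 0.49825 ≈ 21.90.

Δx_3 = 21.90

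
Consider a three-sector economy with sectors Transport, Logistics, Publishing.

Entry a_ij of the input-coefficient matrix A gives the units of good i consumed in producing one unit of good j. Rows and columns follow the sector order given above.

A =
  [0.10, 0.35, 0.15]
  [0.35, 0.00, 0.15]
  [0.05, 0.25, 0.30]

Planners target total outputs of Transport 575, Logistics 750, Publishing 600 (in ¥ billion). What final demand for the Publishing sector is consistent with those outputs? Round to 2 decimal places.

I − A =
  [   0.90    -0.35    -0.15]
  [  -0.35     1.00    -0.15]
  [  -0.05    -0.25     0.70]
d = (I − A) x:
  d_1 = (+0.90)·575 + (-0.35)·750 + (-0.15)·600 = 165.00
  d_2 = (-0.35)·575 + (+1.00)·750 + (-0.15)·600 = 458.75
  d_3 = (-0.05)·575 + (-0.25)·750 + (+0.70)·600 = 203.75

d_3 = 203.75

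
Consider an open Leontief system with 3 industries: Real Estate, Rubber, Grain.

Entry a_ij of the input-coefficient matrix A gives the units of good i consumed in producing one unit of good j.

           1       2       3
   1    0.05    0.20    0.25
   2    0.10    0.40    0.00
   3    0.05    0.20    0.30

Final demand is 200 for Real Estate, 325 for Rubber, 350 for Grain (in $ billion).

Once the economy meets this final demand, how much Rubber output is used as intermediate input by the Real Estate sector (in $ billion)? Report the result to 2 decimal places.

I − A =
  [   0.95    -0.20    -0.25]
  [  -0.10     0.60     0.00]
  [  -0.05    -0.20     0.70]
Cofactors of I−A, C_ij = (−1)^(i+j)·(minor ij) (rows/columns in the sector order above):
  C_11 = (0.60)(0.70) − (0.00)(-0.20) = 0.4200
  C_12 = −[(-0.10)(0.70) − (0.00)(-0.05)] = 0.0700
  C_13 = (-0.10)(-0.20) − (0.60)(-0.05) = 0.0500
  C_21 = −[(-0.20)(0.70) − (-0.25)(-0.20)] = 0.1900
  C_22 = (0.95)(0.70) − (-0.25)(-0.05) = 0.6525
  C_23 = −[(0.95)(-0.20) − (-0.20)(-0.05)] = 0.2000
  C_31 = (-0.20)(0.00) − (-0.25)(0.60) = 0.1500
  C_32 = −[(0.95)(0.00) − (-0.25)(-0.10)] = 0.0250
  C_33 = (0.95)(0.60) − (-0.20)(-0.10) = 0.5500
det(I−A) = Σ_j (I−A)_1j·C_1j = (0.95)(0.4200) + (-0.20)(0.0700) + (-0.25)(0.0500) = 0.3725
adj(I−A) = Cᵀ =
  [ 0.4200   0.1900   0.1500]
  [ 0.0700   0.6525   0.0250]
  [ 0.0500   0.2000   0.5500]
(I − A)⁻¹ = adj(I−A) / det(I−A) ≈
  [   1.1275     0.5101     0.4027]
  [   0.1879     1.7517     0.0671]
  [   0.1342     0.5369     1.4765]
First solve x = (I − A)⁻¹ d = adj(I−A)·d / det(I−A); in particular x_1 = (0.4200·200 + 0.1900·325 + 0.1500·350) / 0.3725 = 198.25 / 0.3725 ≈ 532.2148.
Intermediate flow from 2 to 1: z_21 = a_21 · x_1 = 0.10 × 198.25 / 0.3725 = 19.825 / 0.3725 ≈ 53.22.

z_21 = 53.22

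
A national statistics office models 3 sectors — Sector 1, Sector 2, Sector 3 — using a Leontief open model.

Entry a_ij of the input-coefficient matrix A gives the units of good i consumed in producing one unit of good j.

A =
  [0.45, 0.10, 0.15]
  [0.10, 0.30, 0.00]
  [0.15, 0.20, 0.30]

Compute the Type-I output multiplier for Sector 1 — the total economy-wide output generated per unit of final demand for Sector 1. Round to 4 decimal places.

I − A =
  [   0.55    -0.10    -0.15]
  [  -0.10     0.70     0.00]
  [  -0.15    -0.20     0.70]
Cofactors of I−A, C_ij = (−1)^(i+j)·(minor ij) (rows/columns in the sector order above):
  C_11 = (0.70)(0.70) − (0.00)(-0.20) = 0.4900
  C_12 = −[(-0.10)(0.70) − (0.00)(-0.15)] = 0.0700
  C_13 = (-0.10)(-0.20) − (0.70)(-0.15) = 0.1250
  C_21 = −[(-0.10)(0.70) − (-0.15)(-0.20)] = 0.1000
  C_22 = (0.55)(0.70) − (-0.15)(-0.15) = 0.3625
  C_23 = −[(0.55)(-0.20) − (-0.10)(-0.15)] = 0.1250
  C_31 = (-0.10)(0.00) − (-0.15)(0.70) = 0.1050
  C_32 = −[(0.55)(0.00) − (-0.15)(-0.10)] = 0.0150
  C_33 = (0.55)(0.70) − (-0.10)(-0.10) = 0.3750
det(I−A) = Σ_j (I−A)_1j·C_1j = (0.55)(0.4900) + (-0.10)(0.0700) + (-0.15)(0.1250) = 0.24375
adj(I−A) = Cᵀ =
  [ 0.4900   0.1000   0.1050]
  [ 0.0700   0.3625   0.0150]
  [ 0.1250   0.1250   0.3750]
(I − A)⁻¹ = adj(I−A) / det(I−A) ≈
  [   2.01026     0.41026     0.43077]
  [   0.28718     1.48718     0.06154]
  [   0.51282     0.51282     1.53846]
The output multiplier for sector j is the column-j sum of the Leontief inverse (I − A)⁻¹ = adj(I−A) / det(I−A).
Column 1 of adj(I−A): (0.4900, 0.0700, 0.1250); det(I−A) = 0.24375.
m_1 = (0.4900 + 0.0700 + 0.1250) / 0.24375 = 0.685 / 0.24375 ≈ 2.8103.

m_1 = 2.8103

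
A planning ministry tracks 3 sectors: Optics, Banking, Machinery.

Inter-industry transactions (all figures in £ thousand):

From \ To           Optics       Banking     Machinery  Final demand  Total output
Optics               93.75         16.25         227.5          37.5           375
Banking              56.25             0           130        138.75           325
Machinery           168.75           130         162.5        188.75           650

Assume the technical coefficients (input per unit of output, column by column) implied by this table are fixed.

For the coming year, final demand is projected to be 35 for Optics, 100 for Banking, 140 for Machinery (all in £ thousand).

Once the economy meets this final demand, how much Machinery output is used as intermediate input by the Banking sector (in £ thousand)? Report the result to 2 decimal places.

z_MB = 96.77

Technical coefficients a_ij = z_ij / X_j:
  a_OO = 93.75/375 = 0.25, a_BO = 56.25/375 = 0.15, a_MO = 168.75/375 = 0.45
  a_OB = 16.25/325 = 0.05, a_BB = 0/325 = 0.00, a_MB = 130/325 = 0.40
  a_OM = 227.5/650 = 0.35, a_BM = 130/650 = 0.20, a_MM = 162.5/650 = 0.25
I − A =
  [   0.75    -0.05    -0.35]
  [  -0.15     1.00    -0.20]
  [  -0.45    -0.40     0.75]
Cofactors of I−A, C_ij = (−1)^(i+j)·(minor ij) (rows/columns in the sector order above):
  C_11 = (1.00)(0.75) − (-0.20)(-0.40) = 0.6700
  C_12 = −[(-0.15)(0.75) − (-0.20)(-0.45)] = 0.2025
  C_13 = (-0.15)(-0.40) − (1.00)(-0.45) = 0.5100
  C_21 = −[(-0.05)(0.75) − (-0.35)(-0.40)] = 0.1775
  C_22 = (0.75)(0.75) − (-0.35)(-0.45) = 0.4050
  C_23 = −[(0.75)(-0.40) − (-0.05)(-0.45)] = 0.3225
  C_31 = (-0.05)(-0.20) − (-0.35)(1.00) = 0.3600
  C_32 = −[(0.75)(-0.20) − (-0.35)(-0.15)] = 0.2025
  C_33 = (0.75)(1.00) − (-0.05)(-0.15) = 0.7425
det(I−A) = Σ_j (I−A)_1j·C_1j = (0.75)(0.6700) + (-0.05)(0.2025) + (-0.35)(0.5100) = 0.313875
adj(I−A) = Cᵀ =
  [ 0.6700   0.1775   0.3600]
  [ 0.2025   0.4050   0.2025]
  [ 0.5100   0.3225   0.7425]
(I − A)⁻¹ = adj(I−A) / det(I−A) ≈
  [   2.1346     0.5655     1.1470]
  [   0.6452     1.2903     0.6452]
  [   1.6249     1.0275     2.3656]
First solve x = (I − A)⁻¹ d = adj(I−A)·d / det(I−A); in particular x_B = (0.2025·35 + 0.4050·100 + 0.2025·140) / 0.313875 = 75.9375 / 0.313875 ≈ 241.9355.
Intermediate flow from M to B: z_MB = a_MB · x_B = 0.40 × 75.9375 / 0.313875 = 30.375 / 0.313875 ≈ 96.77.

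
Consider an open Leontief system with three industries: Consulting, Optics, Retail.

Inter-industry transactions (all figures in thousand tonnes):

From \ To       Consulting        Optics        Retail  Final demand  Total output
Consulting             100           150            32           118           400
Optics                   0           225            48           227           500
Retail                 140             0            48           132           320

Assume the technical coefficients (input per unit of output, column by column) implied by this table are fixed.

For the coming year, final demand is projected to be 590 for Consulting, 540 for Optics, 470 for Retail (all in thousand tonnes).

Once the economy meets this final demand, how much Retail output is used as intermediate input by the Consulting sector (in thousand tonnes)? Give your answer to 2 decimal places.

z_31 = 510.68

Technical coefficients a_ij = z_ij / X_j:
  a_11 = 100/400 = 0.25, a_21 = 0/400 = 0.00, a_31 = 140/400 = 0.35
  a_12 = 150/500 = 0.30, a_22 = 225/500 = 0.45, a_32 = 0/500 = 0.00
  a_13 = 32/320 = 0.10, a_23 = 48/320 = 0.15, a_33 = 48/320 = 0.15
I − A =
  [   0.75    -0.30    -0.10]
  [   0.00     0.55    -0.15]
  [  -0.35     0.00     0.85]
Cofactors of I−A, C_ij = (−1)^(i+j)·(minor ij) (rows/columns in the sector order above):
  C_11 = (0.55)(0.85) − (-0.15)(0.00) = 0.4675
  C_12 = −[(0.00)(0.85) − (-0.15)(-0.35)] = 0.0525
  C_13 = (0.00)(0.00) − (0.55)(-0.35) = 0.1925
  C_21 = −[(-0.30)(0.85) − (-0.10)(0.00)] = 0.2550
  C_22 = (0.75)(0.85) − (-0.10)(-0.35) = 0.6025
  C_23 = −[(0.75)(0.00) − (-0.30)(-0.35)] = 0.1050
  C_31 = (-0.30)(-0.15) − (-0.10)(0.55) = 0.1000
  C_32 = −[(0.75)(-0.15) − (-0.10)(0.00)] = 0.1125
  C_33 = (0.75)(0.55) − (-0.30)(0.00) = 0.4125
det(I−A) = Σ_j (I−A)_1j·C_1j = (0.75)(0.4675) + (-0.30)(0.0525) + (-0.10)(0.1925) = 0.315625
adj(I−A) = Cᵀ =
  [ 0.4675   0.2550   0.1000]
  [ 0.0525   0.6025   0.1125]
  [ 0.1925   0.1050   0.4125]
(I − A)⁻¹ = adj(I−A) / det(I−A) ≈
  [   1.4812     0.8079     0.3168]
  [   0.1663     1.9089     0.3564]
  [   0.6099     0.3327     1.3069]
First solve x = (I − A)⁻¹ d = adj(I−A)·d / det(I−A); in particular x_1 = (0.4675·590 + 0.2550·540 + 0.1000·470) / 0.315625 = 460.525 / 0.315625 ≈ 1459.0891.
Intermediate flow from 3 to 1: z_31 = a_31 · x_1 = 0.35 × 460.525 / 0.315625 = 161.18375 / 0.315625 ≈ 510.68.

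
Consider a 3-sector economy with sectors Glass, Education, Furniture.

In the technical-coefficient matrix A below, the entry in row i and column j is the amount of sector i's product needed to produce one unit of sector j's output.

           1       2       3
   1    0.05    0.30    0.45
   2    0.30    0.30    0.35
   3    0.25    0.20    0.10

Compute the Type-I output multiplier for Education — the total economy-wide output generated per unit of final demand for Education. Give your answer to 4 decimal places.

I − A =
  [   0.95    -0.30    -0.45]
  [  -0.30     0.70    -0.35]
  [  -0.25    -0.20     0.90]
Cofactors of I−A, C_ij = (−1)^(i+j)·(minor ij) (rows/columns in the sector order above):
  C_11 = (0.70)(0.90) − (-0.35)(-0.20) = 0.5600
  C_12 = −[(-0.30)(0.90) − (-0.35)(-0.25)] = 0.3575
  C_13 = (-0.30)(-0.20) − (0.70)(-0.25) = 0.2350
  C_21 = −[(-0.30)(0.90) − (-0.45)(-0.20)] = 0.3600
  C_22 = (0.95)(0.90) − (-0.45)(-0.25) = 0.7425
  C_23 = −[(0.95)(-0.20) − (-0.30)(-0.25)] = 0.2650
  C_31 = (-0.30)(-0.35) − (-0.45)(0.70) = 0.4200
  C_32 = −[(0.95)(-0.35) − (-0.45)(-0.30)] = 0.4675
  C_33 = (0.95)(0.70) − (-0.30)(-0.30) = 0.5750
det(I−A) = Σ_j (I−A)_1j·C_1j = (0.95)(0.5600) + (-0.30)(0.3575) + (-0.45)(0.2350) = 0.3190
adj(I−A) = Cᵀ =
  [ 0.5600   0.3600   0.4200]
  [ 0.3575   0.7425   0.4675]
  [ 0.2350   0.2650   0.5750]
(I − A)⁻¹ = adj(I−A) / det(I−A) ≈
  [   1.75549     1.12853     1.31661]
  [   1.12069     2.32759     1.46552]
  [   0.73668     0.83072     1.80251]
The output multiplier for sector j is the column-j sum of the Leontief inverse (I − A)⁻¹ = adj(I−A) / det(I−A).
Column 2 of adj(I−A): (0.3600, 0.7425, 0.2650); det(I−A) = 0.3190.
m_2 = (0.3600 + 0.7425 + 0.2650) / 0.3190 = 1.3675 / 0.3190 ≈ 4.2868.

m_2 = 4.2868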